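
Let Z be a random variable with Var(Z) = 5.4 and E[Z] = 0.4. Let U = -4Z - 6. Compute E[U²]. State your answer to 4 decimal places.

144.1600

E[-4Z - 6] = -4·0.4 − 6 = -7.6
Var(-4Z - 6) = (-4)²·5.4 = 86.4
E[U²] = Var(U) + (E[U])² = 86.4 + (-7.6)² = 144.16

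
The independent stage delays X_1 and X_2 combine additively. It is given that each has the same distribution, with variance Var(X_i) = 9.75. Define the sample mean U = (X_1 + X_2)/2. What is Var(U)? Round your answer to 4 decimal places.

4.8750

By independence, Var(U) = (0.5)²Var(X_1) + (0.5)²Var(X_2)
= (0.5)²·9.75 + (0.5)²·9.75 = 4.875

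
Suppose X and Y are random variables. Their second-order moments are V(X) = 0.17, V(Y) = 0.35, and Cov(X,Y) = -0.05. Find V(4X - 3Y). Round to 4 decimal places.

V(4X - 3Y) = (4)²·V(X) + (-3)²·V(Y) + 2·(4)·(-3)·Cov(X,Y)
= 16·0.17 + 9·0.35 + -24·-0.05 = 7.07

7.0700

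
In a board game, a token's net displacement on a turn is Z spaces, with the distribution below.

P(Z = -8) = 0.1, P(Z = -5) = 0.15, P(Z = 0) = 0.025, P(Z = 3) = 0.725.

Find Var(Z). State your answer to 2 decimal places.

E[Z] = (-8)(0.1) + (-5)(0.15) + (0)(0.025) + (3)(0.725) = 0.625
E[Z²] = (-8)²(0.1) + (-5)²(0.15) + (0)²(0.025) + (3)²(0.725) = 16.675
Var(Z) = E[Z²] − (E[Z])² = 16.675 − (0.625)² = 16.284375

16.28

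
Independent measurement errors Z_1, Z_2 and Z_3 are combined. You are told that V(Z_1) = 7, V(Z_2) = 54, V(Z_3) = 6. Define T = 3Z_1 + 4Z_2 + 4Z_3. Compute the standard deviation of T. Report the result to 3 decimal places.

By independence, V(T) = (3)²V(Z_1) + (4)²V(Z_2) + (4)²V(Z_3)
= (3)²·7 + (4)²·54 + (4)²·6 = 1023
σ(T) = √1023 ≈ 31.984

31.984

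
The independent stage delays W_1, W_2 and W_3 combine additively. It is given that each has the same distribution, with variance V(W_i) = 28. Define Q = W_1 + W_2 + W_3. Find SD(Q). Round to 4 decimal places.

9.1652

By independence, V(Q) = (1)²V(W_1) + (1)²V(W_2) + (1)²V(W_3)
= (1)²·28 + (1)²·28 + (1)²·28 = 84
SD(Q) = √84 ≈ 9.1652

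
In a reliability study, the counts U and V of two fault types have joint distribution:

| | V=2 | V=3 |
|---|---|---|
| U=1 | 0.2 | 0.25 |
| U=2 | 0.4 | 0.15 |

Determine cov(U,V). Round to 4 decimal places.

E[U] = 1.55,  E[V] = 2.4
E[UV] = 3.65
cov(U,V) = E[UV] − E[U]E[V] = 3.65 − (1.55)(2.4) = -0.07

-0.0700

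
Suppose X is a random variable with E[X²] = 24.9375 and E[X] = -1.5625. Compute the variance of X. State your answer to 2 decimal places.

Var(X) = 24.9375 − (-1.5625)² = 22.49609375

22.50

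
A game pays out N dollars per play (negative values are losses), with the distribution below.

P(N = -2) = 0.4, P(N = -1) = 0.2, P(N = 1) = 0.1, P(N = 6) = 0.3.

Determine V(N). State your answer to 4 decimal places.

11.8900

E[N] = (-2)(0.4) + (-1)(0.2) + (1)(0.1) + (6)(0.3) = 0.9
E[N²] = (-2)²(0.4) + (-1)²(0.2) + (1)²(0.1) + (6)²(0.3) = 12.7
V(N) = E[N²] − (E[N])² = 12.7 − (0.9)² = 11.89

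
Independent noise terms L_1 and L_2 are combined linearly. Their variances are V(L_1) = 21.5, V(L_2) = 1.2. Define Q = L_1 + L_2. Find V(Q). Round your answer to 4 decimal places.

22.7000

By independence, V(Q) = (1)²V(L_1) + (1)²V(L_2)
= (1)²·21.5 + (1)²·1.2 = 22.7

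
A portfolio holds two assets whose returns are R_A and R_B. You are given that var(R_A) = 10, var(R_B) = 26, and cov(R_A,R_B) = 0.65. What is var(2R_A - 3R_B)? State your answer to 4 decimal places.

var(2R_A - 3R_B) = (2)²·var(R_A) + (-3)²·var(R_B) + 2·(2)·(-3)·cov(R_A,R_B)
= 4·10 + 9·26 + -12·0.65 = 266.2

266.2000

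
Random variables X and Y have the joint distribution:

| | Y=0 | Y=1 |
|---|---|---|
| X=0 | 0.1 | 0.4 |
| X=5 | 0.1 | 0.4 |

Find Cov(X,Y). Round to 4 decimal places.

E[X] = 2.5,  E[Y] = 0.8
E[XY] = 2
Cov(X,Y) = E[XY] − E[X]E[Y] = 2 − (2.5)(0.8) = 0

0.0000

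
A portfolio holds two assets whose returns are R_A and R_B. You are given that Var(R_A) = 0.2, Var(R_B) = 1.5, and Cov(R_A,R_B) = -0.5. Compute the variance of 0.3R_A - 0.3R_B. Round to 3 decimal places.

Var(0.3R_A - 0.3R_B) = (0.3)²·Var(R_A) + (-0.3)²·Var(R_B) + 2·(0.3)·(-0.3)·Cov(R_A,R_B)
= 0.09·0.2 + 0.09·1.5 + -0.18·-0.5 = 0.243

0.243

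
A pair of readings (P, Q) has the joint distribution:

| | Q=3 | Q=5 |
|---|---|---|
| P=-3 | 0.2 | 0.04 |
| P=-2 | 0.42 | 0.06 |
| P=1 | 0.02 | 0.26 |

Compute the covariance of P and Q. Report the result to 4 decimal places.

E[P] = -1.4,  E[Q] = 3.72
E[PQ] = -4.16
Cov(P,Q) = E[PQ] − E[P]E[Q] = -4.16 − (-1.4)(3.72) = 1.048

1.0480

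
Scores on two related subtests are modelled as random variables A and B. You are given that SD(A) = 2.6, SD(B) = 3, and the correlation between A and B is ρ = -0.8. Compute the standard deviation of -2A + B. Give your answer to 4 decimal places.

var(A) = (2.6)² = 6.76;  var(B) = (3)² = 9
Cov(A,B) = ρ·SD(A)·SD(B) = -0.8·2.6·3 = -6.24
var(-2A + B) = (-2)²·var(A) + (1)²·var(B) + 2·(-2)·(1)·Cov(A,B)
= 4·6.76 + 1·9 + -4·-6.24 = 61
SD(-2A + B) = √61 ≈ 7.8102

7.8102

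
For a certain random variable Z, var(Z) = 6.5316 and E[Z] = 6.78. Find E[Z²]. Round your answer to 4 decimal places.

52.5000

E[Z²] = var(Z) + (E[Z])² = 6.5316 + (6.78)² = 52.5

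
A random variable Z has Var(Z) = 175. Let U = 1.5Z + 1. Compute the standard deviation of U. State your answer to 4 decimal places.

Var(1.5Z + 1) = (1.5)²·175 = 393.75
SD(U) = √393.75 ≈ 19.8431

19.8431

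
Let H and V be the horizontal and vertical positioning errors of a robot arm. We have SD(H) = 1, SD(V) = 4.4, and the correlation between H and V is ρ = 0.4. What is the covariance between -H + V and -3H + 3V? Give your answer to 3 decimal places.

Var(H) = (1)² = 1;  Var(V) = (4.4)² = 19.36
Cov(H,V) = ρ·SD(H)·SD(V) = 0.4·1·4.4 = 1.76
Cov(-H + V, -3H + 3V) = (-1)(-3)Var(H) + (1)(3)Var(V) + [(-1)(3) + (1)(-3)]Cov(H,V)
= 3·1 + 3·19.36 + -6·1.76 = 50.52

50.520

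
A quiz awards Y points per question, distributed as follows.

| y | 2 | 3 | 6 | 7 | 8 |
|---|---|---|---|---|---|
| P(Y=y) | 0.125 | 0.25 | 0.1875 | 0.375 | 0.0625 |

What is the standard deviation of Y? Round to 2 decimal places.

E[Y] = (2)(0.125) + (3)(0.25) + (6)(0.1875) + (7)(0.375) + (8)(0.0625) = 5.25
E[Y²] = (2)²(0.125) + (3)²(0.25) + (6)²(0.1875) + (7)²(0.375) + (8)²(0.0625) = 31.875
Var(Y) = E[Y²] − (E[Y])² = 31.875 − (5.25)² = 4.3125
SD(Y) = √4.3125 ≈ 2.08

2.08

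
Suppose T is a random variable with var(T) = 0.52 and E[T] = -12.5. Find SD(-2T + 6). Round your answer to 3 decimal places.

1.442

var(-2T + 6) = (-2)²·0.52 = 2.08
SD(-2T + 6) = √2.08 ≈ 1.442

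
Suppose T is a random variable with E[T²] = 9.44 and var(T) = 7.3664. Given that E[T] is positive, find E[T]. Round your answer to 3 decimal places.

1.440

(E[T])² = E[T²] − var(T) = 9.44 − 7.3664 = 2.0736
E[T] = √2.0736 = 1.44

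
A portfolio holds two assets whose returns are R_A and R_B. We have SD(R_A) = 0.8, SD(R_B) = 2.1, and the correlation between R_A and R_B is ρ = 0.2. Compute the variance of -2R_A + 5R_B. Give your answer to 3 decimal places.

106.090

Var(R_A) = (0.8)² = 0.64;  Var(R_B) = (2.1)² = 4.41
cov(R_A,R_B) = ρ·SD(R_A)·SD(R_B) = 0.2·0.8·2.1 = 0.336
Var(-2R_A + 5R_B) = (-2)²·Var(R_A) + (5)²·Var(R_B) + 2·(-2)·(5)·cov(R_A,R_B)
= 4·0.64 + 25·4.41 + -20·0.336 = 106.09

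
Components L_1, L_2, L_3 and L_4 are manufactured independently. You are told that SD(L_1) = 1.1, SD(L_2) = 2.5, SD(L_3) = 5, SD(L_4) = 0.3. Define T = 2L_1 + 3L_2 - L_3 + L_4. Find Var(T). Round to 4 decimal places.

86.1800

Var(L_1) = 1.21, Var(L_2) = 6.25, Var(L_3) = 25, Var(L_4) = 0.09
By independence, Var(T) = (2)²Var(L_1) + (3)²Var(L_2) + (-1)²Var(L_3) + (1)²Var(L_4)
= (2)²·1.21 + (3)²·6.25 + (-1)²·25 + (1)²·0.09 = 86.18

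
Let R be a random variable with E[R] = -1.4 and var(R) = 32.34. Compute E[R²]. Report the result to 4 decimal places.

34.3000

E[R²] = var(R) + (E[R])² = 32.34 + (-1.4)² = 34.3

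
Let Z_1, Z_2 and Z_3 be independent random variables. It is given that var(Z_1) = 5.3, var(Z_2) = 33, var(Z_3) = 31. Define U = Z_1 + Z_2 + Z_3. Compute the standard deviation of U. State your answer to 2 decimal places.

8.32

By independence, var(U) = (1)²var(Z_1) + (1)²var(Z_2) + (1)²var(Z_3)
= (1)²·5.3 + (1)²·33 + (1)²·31 = 69.3
σ(U) = √69.3 ≈ 8.32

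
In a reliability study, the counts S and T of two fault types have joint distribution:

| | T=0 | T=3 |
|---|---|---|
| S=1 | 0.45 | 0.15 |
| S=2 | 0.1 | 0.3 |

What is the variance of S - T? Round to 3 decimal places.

E[S] = 1.4,  E[T] = 1.35,  E[ST] = 2.25
V(S) = 2.2 − (1.4)² = 0.24;  V(T) = 4.05 − (1.35)² = 2.2275
Cov(S,T) = 2.25 − (1.4)(1.35) = 0.36
V(S - T) = (1)²·0.24 + (-1)²·2.2275 + 2·(1)·(-1)·0.36 = 1.7475

1.748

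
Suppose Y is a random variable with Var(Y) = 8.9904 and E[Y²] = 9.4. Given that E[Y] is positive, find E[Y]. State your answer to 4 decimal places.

0.6400

(E[Y])² = E[Y²] − Var(Y) = 9.4 − 8.9904 = 0.4096
E[Y] = √0.4096 = 0.64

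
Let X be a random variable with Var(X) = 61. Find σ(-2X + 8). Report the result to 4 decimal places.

15.6205

Var(-2X + 8) = (-2)²·61 = 244
σ(-2X + 8) = √244 ≈ 15.6205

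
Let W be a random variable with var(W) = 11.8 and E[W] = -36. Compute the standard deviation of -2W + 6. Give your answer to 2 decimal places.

var(-2W + 6) = (-2)²·11.8 = 47.2
SD(-2W + 6) = √47.2 ≈ 6.87

6.87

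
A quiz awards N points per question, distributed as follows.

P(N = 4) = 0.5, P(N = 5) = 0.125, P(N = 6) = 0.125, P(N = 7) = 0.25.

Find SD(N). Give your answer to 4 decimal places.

E[N] = (4)(0.5) + (5)(0.125) + (6)(0.125) + (7)(0.25) = 5.125
E[N²] = (4)²(0.5) + (5)²(0.125) + (6)²(0.125) + (7)²(0.25) = 27.875
var(N) = E[N²] − (E[N])² = 27.875 − (5.125)² = 1.609375
SD(N) = √1.609375 ≈ 1.2686

1.2686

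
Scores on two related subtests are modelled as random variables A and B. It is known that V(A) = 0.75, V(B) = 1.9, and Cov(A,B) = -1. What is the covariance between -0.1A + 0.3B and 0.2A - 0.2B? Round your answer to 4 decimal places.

-0.2090

Cov(-0.1A + 0.3B, 0.2A - 0.2B) = (-0.1)(0.2)V(A) + (0.3)(-0.2)V(B) + [(-0.1)(-0.2) + (0.3)(0.2)]Cov(A,B)
= -0.02·0.75 + -0.06·1.9 + 0.08·-1 = -0.209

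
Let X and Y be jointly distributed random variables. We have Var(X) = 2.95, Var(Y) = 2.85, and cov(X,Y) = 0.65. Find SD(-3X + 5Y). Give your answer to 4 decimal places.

Var(-3X + 5Y) = (-3)²·Var(X) + (5)²·Var(Y) + 2·(-3)·(5)·cov(X,Y)
= 9·2.95 + 25·2.85 + -30·0.65 = 78.3
SD(-3X + 5Y) = √78.3 ≈ 8.8487

8.8487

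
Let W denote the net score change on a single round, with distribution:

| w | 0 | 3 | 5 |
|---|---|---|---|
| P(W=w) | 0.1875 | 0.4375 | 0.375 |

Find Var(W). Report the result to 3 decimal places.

E[W] = (0)(0.1875) + (3)(0.4375) + (5)(0.375) = 3.1875
E[W²] = (0)²(0.1875) + (3)²(0.4375) + (5)²(0.375) = 13.3125
Var(W) = E[W²] − (E[W])² = 13.3125 − (3.1875)² = 3.15234375

3.152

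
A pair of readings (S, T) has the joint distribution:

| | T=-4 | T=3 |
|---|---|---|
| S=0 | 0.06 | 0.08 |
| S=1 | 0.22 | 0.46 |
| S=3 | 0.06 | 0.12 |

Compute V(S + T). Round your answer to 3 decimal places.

12.014

E[S] = 1.22,  E[T] = 0.62,  E[ST] = 0.86
V(S) = 2.3 − (1.22)² = 0.8116;  V(T) = 11.38 − (0.62)² = 10.9956
Cov(S,T) = 0.86 − (1.22)(0.62) = 0.1036
V(S + T) = (1)²·0.8116 + (1)²·10.9956 + 2·(1)·(1)·0.1036 = 12.0144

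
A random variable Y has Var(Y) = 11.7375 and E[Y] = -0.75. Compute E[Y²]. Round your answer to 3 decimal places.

E[Y²] = Var(Y) + (E[Y])² = 11.7375 + (-0.75)² = 12.3

12.300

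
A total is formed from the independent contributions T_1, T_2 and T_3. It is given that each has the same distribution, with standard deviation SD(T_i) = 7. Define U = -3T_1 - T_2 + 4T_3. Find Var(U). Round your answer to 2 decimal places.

Var(T_i) = (7)² = 49
By independence, Var(U) = (-3)²Var(T_1) + (-1)²Var(T_2) + (4)²Var(T_3)
= (-3)²·49 + (-1)²·49 + (4)²·49 = 1274

1274.00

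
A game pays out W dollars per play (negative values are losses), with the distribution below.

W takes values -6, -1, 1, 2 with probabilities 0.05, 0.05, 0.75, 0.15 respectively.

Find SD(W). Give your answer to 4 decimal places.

E[W] = (-6)(0.05) + (-1)(0.05) + (1)(0.75) + (2)(0.15) = 0.7
E[W²] = (-6)²(0.05) + (-1)²(0.05) + (1)²(0.75) + (2)²(0.15) = 3.2
Var(W) = E[W²] − (E[W])² = 3.2 − (0.7)² = 2.71
SD(W) = √2.71 ≈ 1.6462

1.6462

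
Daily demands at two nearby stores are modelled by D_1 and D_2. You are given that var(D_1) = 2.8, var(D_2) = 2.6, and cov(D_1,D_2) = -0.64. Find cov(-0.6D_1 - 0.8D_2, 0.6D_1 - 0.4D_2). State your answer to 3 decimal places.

cov(-0.6D_1 - 0.8D_2, 0.6D_1 - 0.4D_2) = (-0.6)(0.6)var(D_1) + (-0.8)(-0.4)var(D_2) + [(-0.6)(-0.4) + (-0.8)(0.6)]cov(D_1,D_2)
= -0.36·2.8 + 0.32·2.6 + -0.24·-0.64 = -0.0224

-0.022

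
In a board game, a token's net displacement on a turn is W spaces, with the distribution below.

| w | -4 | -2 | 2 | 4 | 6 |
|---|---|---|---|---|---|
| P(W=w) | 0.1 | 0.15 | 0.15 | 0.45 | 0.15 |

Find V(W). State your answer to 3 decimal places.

E[W] = (-4)(0.1) + (-2)(0.15) + (2)(0.15) + (4)(0.45) + (6)(0.15) = 2.3
E[W²] = (-4)²(0.1) + (-2)²(0.15) + (2)²(0.15) + (4)²(0.45) + (6)²(0.15) = 15.4
V(W) = E[W²] − (E[W])² = 15.4 − (2.3)² = 10.11

10.110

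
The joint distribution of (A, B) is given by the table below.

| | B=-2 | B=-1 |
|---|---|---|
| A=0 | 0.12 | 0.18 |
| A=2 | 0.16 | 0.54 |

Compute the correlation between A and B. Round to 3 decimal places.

E[A] = 1.4,  E[B] = -1.28
E[AB] = -1.72
cov(A,B) = E[AB] − E[A]E[B] = -1.72 − (1.4)(-1.28) = 0.072
Var(A) = 0.84,  Var(B) = 0.2016
ρ = 0.072 / √(0.84·0.2016) ≈ 0.175

0.175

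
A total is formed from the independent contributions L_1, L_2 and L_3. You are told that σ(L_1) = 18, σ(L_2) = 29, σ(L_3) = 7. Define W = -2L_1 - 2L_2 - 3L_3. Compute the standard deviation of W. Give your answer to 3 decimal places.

var(L_1) = 324, var(L_2) = 841, var(L_3) = 49
By independence, var(W) = (-2)²var(L_1) + (-2)²var(L_2) + (-3)²var(L_3)
= (-2)²·324 + (-2)²·841 + (-3)²·49 = 5101
σ(W) = √5101 ≈ 71.421

71.421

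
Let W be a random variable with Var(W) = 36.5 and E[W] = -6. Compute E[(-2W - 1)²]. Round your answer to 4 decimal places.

267.0000

E[-2W - 1] = -2·-6 − 1 = 11
Var(-2W - 1) = (-2)²·36.5 = 146
E[(-2W - 1)²] = Var((-2W - 1)) + (E[(-2W - 1)])² = 146 + (11)² = 267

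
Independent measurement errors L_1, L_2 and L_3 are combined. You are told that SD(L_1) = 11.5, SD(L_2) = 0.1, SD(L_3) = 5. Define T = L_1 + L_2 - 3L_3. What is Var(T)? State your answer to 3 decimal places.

Var(L_1) = 132.25, Var(L_2) = 0.01, Var(L_3) = 25
By independence, Var(T) = (1)²Var(L_1) + (1)²Var(L_2) + (-3)²Var(L_3)
= (1)²·132.25 + (1)²·0.01 + (-3)²·25 = 357.26

357.260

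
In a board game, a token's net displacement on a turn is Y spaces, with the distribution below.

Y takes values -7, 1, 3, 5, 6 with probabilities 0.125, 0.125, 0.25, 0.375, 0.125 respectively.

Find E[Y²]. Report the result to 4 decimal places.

E[Y²] = (-7)²(0.125) + (1)²(0.125) + (3)²(0.25) + (5)²(0.375) + (6)²(0.125) = 22.375

22.3750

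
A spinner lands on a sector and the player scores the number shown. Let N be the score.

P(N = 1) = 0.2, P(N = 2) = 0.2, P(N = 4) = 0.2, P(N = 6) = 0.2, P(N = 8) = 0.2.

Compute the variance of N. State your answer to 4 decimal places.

6.5600

E[N] = (1)(0.2) + (2)(0.2) + (4)(0.2) + (6)(0.2) + (8)(0.2) = 4.2
E[N²] = (1)²(0.2) + (2)²(0.2) + (4)²(0.2) + (6)²(0.2) + (8)²(0.2) = 24.2
var(N) = E[N²] − (E[N])² = 24.2 − (4.2)² = 6.56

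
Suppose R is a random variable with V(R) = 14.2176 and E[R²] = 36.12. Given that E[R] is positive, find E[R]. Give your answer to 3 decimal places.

(E[R])² = E[R²] − V(R) = 36.12 − 14.2176 = 21.9024
E[R] = √21.9024 = 4.68

4.680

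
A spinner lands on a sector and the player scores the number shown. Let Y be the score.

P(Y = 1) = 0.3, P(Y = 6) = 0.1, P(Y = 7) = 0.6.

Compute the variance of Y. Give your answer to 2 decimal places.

7.29

E[Y] = (1)(0.3) + (6)(0.1) + (7)(0.6) = 5.1
E[Y²] = (1)²(0.3) + (6)²(0.1) + (7)²(0.6) = 33.3
V(Y) = E[Y²] − (E[Y])² = 33.3 − (5.1)² = 7.29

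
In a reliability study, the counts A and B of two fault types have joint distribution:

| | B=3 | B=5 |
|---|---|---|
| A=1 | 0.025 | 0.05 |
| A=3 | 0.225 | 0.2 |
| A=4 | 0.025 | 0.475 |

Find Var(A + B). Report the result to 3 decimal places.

1.960

E[A] = 3.35,  E[B] = 4.45,  E[AB] = 15.15
Var(A) = 11.9 − (3.35)² = 0.6775;  Var(B) = 20.6 − (4.45)² = 0.7975
cov(A,B) = 15.15 − (3.35)(4.45) = 0.2425
Var(A + B) = (1)²·0.6775 + (1)²·0.7975 + 2·(1)·(1)·0.2425 = 1.96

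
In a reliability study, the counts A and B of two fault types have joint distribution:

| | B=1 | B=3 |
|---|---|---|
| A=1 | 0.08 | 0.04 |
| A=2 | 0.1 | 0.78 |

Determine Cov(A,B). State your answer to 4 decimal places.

E[A] = 1.88,  E[B] = 2.64
E[AB] = 5.08
Cov(A,B) = E[AB] − E[A]E[B] = 5.08 − (1.88)(2.64) = 0.1168

0.1168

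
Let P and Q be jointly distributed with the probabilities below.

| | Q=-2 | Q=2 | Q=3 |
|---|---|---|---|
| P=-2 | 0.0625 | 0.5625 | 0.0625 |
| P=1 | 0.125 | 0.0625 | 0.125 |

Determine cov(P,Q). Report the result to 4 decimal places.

E[P] = -1.0625,  E[Q] = 1.4375
E[PQ] = -2.125
cov(P,Q) = E[PQ] − E[P]E[Q] = -2.125 − (-1.0625)(1.4375) = -0.59765625

-0.5977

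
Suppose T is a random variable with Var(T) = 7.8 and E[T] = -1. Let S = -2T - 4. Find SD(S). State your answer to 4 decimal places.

5.5857

Var(-2T - 4) = (-2)²·7.8 = 31.2
SD(S) = √31.2 ≈ 5.5857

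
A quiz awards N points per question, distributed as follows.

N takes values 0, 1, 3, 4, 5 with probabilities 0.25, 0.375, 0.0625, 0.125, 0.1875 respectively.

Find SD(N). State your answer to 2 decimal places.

E[N] = (0)(0.25) + (1)(0.375) + (3)(0.0625) + (4)(0.125) + (5)(0.1875) = 2
E[N²] = (0)²(0.25) + (1)²(0.375) + (3)²(0.0625) + (4)²(0.125) + (5)²(0.1875) = 7.625
V(N) = E[N²] − (E[N])² = 7.625 − (2)² = 3.625
SD(N) = √3.625 ≈ 1.90

1.90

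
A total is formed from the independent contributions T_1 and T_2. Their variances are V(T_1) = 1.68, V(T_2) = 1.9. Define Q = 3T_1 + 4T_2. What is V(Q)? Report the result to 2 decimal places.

45.52

By independence, V(Q) = (3)²V(T_1) + (4)²V(T_2)
= (3)²·1.68 + (4)²·1.9 = 45.52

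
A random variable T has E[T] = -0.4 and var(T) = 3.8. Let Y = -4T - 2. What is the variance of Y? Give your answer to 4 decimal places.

var(-4T - 2) = (-4)²·var(T) = 16·3.8 = 60.8

60.8000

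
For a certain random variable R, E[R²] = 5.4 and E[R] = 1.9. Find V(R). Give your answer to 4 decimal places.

1.7900

V(R) = 5.4 − (1.9)² = 1.79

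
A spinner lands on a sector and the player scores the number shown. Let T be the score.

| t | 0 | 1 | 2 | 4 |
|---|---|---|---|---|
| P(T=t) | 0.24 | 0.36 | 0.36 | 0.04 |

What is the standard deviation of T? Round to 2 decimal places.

E[T] = (0)(0.24) + (1)(0.36) + (2)(0.36) + (4)(0.04) = 1.24
E[T²] = (0)²(0.24) + (1)²(0.36) + (2)²(0.36) + (4)²(0.04) = 2.44
V(T) = E[T²] − (E[T])² = 2.44 − (1.24)² = 0.9024
σ(T) = √0.9024 ≈ 0.95

0.95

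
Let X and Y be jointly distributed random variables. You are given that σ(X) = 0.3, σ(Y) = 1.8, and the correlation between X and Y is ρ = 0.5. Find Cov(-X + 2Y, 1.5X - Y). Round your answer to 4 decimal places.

-5.5350

Var(X) = (0.3)² = 0.09;  Var(Y) = (1.8)² = 3.24
Cov(X,Y) = ρ·σ(X)·σ(Y) = 0.5·0.3·1.8 = 0.27
Cov(-X + 2Y, 1.5X - Y) = (-1)(1.5)Var(X) + (2)(-1)Var(Y) + [(-1)(-1) + (2)(1.5)]Cov(X,Y)
= -1.5·0.09 + -2·3.24 + 4·0.27 = -5.535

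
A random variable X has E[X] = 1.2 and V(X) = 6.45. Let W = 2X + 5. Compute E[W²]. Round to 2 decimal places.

E[2X + 5] = 2·1.2 + 5 = 7.4
V(2X + 5) = (2)²·6.45 = 25.8
E[W²] = V(W) + (E[W])² = 25.8 + (7.4)² = 80.56

80.56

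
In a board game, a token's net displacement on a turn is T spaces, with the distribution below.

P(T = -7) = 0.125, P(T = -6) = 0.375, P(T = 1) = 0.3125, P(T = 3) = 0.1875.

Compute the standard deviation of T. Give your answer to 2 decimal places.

E[T] = (-7)(0.125) + (-6)(0.375) + (1)(0.3125) + (3)(0.1875) = -2.25
E[T²] = (-7)²(0.125) + (-6)²(0.375) + (1)²(0.3125) + (3)²(0.1875) = 21.625
var(T) = E[T²] − (E[T])² = 21.625 − (-2.25)² = 16.5625
SD(T) = √16.5625 ≈ 4.07

4.07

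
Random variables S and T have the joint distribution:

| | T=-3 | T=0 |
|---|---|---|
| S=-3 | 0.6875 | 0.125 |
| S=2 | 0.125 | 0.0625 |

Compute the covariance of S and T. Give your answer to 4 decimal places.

E[S] = -2.0625,  E[T] = -2.4375
E[ST] = 5.4375
Cov(S,T) = E[ST] − E[S]E[T] = 5.4375 − (-2.0625)(-2.4375) = 0.41015625

0.4102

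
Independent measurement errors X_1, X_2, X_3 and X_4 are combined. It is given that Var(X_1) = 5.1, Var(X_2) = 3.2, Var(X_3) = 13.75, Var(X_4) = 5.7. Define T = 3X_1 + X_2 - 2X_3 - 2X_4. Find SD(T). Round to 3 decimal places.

By independence, Var(T) = (3)²Var(X_1) + (1)²Var(X_2) + (-2)²Var(X_3) + (-2)²Var(X_4)
= (3)²·5.1 + (1)²·3.2 + (-2)²·13.75 + (-2)²·5.7 = 126.9
SD(T) = √126.9 ≈ 11.265

11.265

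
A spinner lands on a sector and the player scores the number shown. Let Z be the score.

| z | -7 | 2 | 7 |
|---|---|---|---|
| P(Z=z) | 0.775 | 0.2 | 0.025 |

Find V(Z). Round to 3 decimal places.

16.478

E[Z] = (-7)(0.775) + (2)(0.2) + (7)(0.025) = -4.85
E[Z²] = (-7)²(0.775) + (2)²(0.2) + (7)²(0.025) = 40
V(Z) = E[Z²] − (E[Z])² = 40 − (-4.85)² = 16.4775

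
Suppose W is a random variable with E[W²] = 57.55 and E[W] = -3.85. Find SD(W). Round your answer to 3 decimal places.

6.537

Var(W) = 57.55 − (-3.85)² = 42.7275
SD(W) = √42.7275 ≈ 6.537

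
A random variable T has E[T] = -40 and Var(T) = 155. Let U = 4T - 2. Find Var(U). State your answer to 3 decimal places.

Var(4T - 2) = (4)²·Var(T) = 16·155 = 2480

2480.000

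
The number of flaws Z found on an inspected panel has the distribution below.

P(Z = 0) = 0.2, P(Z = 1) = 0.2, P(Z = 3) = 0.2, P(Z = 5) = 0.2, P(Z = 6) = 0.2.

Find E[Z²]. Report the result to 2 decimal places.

14.20

E[Z²] = (0)²(0.2) + (1)²(0.2) + (3)²(0.2) + (5)²(0.2) + (6)²(0.2) = 14.2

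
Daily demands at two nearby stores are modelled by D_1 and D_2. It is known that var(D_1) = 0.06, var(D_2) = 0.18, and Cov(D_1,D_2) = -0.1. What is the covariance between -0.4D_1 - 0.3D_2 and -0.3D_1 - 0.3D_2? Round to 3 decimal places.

0.002

Cov(-0.4D_1 - 0.3D_2, -0.3D_1 - 0.3D_2) = (-0.4)(-0.3)var(D_1) + (-0.3)(-0.3)var(D_2) + [(-0.4)(-0.3) + (-0.3)(-0.3)]Cov(D_1,D_2)
= 0.12·0.06 + 0.09·0.18 + 0.21·-0.1 = 0.0024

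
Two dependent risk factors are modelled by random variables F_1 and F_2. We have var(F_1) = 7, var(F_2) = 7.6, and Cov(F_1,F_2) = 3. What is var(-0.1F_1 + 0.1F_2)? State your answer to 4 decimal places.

var(-0.1F_1 + 0.1F_2) = (-0.1)²·var(F_1) + (0.1)²·var(F_2) + 2·(-0.1)·(0.1)·Cov(F_1,F_2)
= 0.01·7 + 0.01·7.6 + -0.02·3 = 0.086

0.0860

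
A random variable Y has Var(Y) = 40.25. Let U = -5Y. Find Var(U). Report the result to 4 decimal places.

1006.2500

Var(-5Y) = (-5)²·Var(Y) = 25·40.25 = 1006.25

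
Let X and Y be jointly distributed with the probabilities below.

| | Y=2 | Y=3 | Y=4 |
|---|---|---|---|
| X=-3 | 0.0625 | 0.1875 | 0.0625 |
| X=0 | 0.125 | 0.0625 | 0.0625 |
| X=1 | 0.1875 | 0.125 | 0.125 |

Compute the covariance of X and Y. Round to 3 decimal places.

-0.125

E[X] = -0.5,  E[Y] = 2.875
E[XY] = -1.5625
Cov(X,Y) = E[XY] − E[X]E[Y] = -1.5625 − (-0.5)(2.875) = -0.125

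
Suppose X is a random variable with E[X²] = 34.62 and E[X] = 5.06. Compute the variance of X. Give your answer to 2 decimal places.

9.02

Var(X) = 34.62 − (5.06)² = 9.0164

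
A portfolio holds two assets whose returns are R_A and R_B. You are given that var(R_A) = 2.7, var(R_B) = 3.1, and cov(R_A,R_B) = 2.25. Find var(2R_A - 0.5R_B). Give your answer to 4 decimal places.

7.0750

var(2R_A - 0.5R_B) = (2)²·var(R_A) + (-0.5)²·var(R_B) + 2·(2)·(-0.5)·cov(R_A,R_B)
= 4·2.7 + 0.25·3.1 + -2·2.25 = 7.075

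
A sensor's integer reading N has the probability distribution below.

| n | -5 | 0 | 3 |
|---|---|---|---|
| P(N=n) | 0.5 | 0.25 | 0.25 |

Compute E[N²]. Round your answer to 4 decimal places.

E[N²] = (-5)²(0.5) + (0)²(0.25) + (3)²(0.25) = 14.75

14.7500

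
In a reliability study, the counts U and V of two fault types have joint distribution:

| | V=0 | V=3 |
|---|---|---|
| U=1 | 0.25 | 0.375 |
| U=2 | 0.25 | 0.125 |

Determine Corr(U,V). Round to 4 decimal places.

-0.2582

E[U] = 1.375,  E[V] = 1.5
E[UV] = 1.875
cov(U,V) = E[UV] − E[U]E[V] = 1.875 − (1.375)(1.5) = -0.1875
var(U) = 0.234375,  var(V) = 2.25
ρ = -0.1875 / √(0.234375·2.25) ≈ -0.2582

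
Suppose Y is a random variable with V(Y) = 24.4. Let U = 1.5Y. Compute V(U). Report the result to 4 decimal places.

54.9000

V(1.5Y) = (1.5)²·V(Y) = 2.25·24.4 = 54.9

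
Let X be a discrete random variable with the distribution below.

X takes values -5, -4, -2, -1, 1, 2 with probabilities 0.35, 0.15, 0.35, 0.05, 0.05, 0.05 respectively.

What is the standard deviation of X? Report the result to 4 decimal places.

E[X] = (-5)(0.35) + (-4)(0.15) + (-2)(0.35) + (-1)(0.05) + (1)(0.05) + (2)(0.05) = -2.95
E[X²] = (-5)²(0.35) + (-4)²(0.15) + (-2)²(0.35) + (-1)²(0.05) + (1)²(0.05) + (2)²(0.05) = 12.85
V(X) = E[X²] − (E[X])² = 12.85 − (-2.95)² = 4.1475
SD(X) = √4.1475 ≈ 2.0365

2.0365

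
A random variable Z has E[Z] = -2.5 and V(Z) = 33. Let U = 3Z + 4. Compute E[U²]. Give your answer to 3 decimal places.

E[3Z + 4] = 3·-2.5 + 4 = -3.5
V(3Z + 4) = (3)²·33 = 297
E[U²] = V(U) + (E[U])² = 297 + (-3.5)² = 309.25

309.250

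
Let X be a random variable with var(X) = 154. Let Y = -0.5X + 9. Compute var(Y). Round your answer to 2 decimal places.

var(-0.5X + 9) = (-0.5)²·var(X) = 0.25·154 = 38.5

38.50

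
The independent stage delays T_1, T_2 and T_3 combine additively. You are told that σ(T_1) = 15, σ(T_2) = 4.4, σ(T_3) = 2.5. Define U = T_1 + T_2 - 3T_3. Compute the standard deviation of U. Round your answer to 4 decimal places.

var(T_1) = 225, var(T_2) = 19.36, var(T_3) = 6.25
By independence, var(U) = (1)²var(T_1) + (1)²var(T_2) + (-3)²var(T_3)
= (1)²·225 + (1)²·19.36 + (-3)²·6.25 = 300.61
σ(U) = √300.61 ≈ 17.3381

17.3381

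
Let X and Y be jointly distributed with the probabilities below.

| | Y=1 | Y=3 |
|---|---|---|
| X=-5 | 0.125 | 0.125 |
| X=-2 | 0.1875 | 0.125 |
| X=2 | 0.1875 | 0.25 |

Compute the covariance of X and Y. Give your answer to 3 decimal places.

E[X] = -1,  E[Y] = 2
E[XY] = -1.75
cov(X,Y) = E[XY] − E[X]E[Y] = -1.75 − (-1)(2) = 0.25

0.250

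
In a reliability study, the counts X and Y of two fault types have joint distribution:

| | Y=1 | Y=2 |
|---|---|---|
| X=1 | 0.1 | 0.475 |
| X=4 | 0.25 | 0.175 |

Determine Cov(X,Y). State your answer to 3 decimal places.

-0.304

E[X] = 2.275,  E[Y] = 1.65
E[XY] = 3.45
Cov(X,Y) = E[XY] − E[X]E[Y] = 3.45 − (2.275)(1.65) = -0.30375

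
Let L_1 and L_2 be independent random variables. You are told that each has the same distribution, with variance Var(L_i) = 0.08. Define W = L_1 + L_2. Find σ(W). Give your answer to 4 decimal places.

By independence, Var(W) = (1)²Var(L_1) + (1)²Var(L_2)
= (1)²·0.08 + (1)²·0.08 = 0.16
σ(W) = √0.16 ≈ 0.4000

0.4000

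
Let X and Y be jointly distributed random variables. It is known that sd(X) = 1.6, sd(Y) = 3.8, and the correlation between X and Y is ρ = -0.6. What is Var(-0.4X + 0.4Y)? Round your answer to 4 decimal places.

3.8874

Var(X) = (1.6)² = 2.56;  Var(Y) = (3.8)² = 14.44
Cov(X,Y) = ρ·sd(X)·sd(Y) = -0.6·1.6·3.8 = -3.648
Var(-0.4X + 0.4Y) = (-0.4)²·Var(X) + (0.4)²·Var(Y) + 2·(-0.4)·(0.4)·Cov(X,Y)
= 0.16·2.56 + 0.16·14.44 + -0.32·-3.648 = 3.88736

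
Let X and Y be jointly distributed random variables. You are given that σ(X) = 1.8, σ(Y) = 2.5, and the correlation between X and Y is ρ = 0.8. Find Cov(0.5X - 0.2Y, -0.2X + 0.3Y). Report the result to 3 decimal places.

-0.015

V(X) = (1.8)² = 3.24;  V(Y) = (2.5)² = 6.25
Cov(X,Y) = ρ·σ(X)·σ(Y) = 0.8·1.8·2.5 = 3.6
Cov(0.5X - 0.2Y, -0.2X + 0.3Y) = (0.5)(-0.2)V(X) + (-0.2)(0.3)V(Y) + [(0.5)(0.3) + (-0.2)(-0.2)]Cov(X,Y)
= -0.1·3.24 + -0.06·6.25 + 0.19·3.6 = -0.015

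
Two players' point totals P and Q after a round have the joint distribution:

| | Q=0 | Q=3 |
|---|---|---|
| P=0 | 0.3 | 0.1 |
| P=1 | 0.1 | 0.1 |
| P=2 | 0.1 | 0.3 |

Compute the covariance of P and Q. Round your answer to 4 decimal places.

0.6000

E[P] = 1,  E[Q] = 1.5
E[PQ] = 2.1
Cov(P,Q) = E[PQ] − E[P]E[Q] = 2.1 − (1)(1.5) = 0.6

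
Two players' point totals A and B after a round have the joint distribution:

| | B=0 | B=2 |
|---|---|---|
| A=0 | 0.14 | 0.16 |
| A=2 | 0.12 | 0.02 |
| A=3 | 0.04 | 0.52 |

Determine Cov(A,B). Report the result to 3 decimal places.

0.456

E[A] = 1.96,  E[B] = 1.4
E[AB] = 3.2
Cov(A,B) = E[AB] − E[A]E[B] = 3.2 − (1.96)(1.4) = 0.456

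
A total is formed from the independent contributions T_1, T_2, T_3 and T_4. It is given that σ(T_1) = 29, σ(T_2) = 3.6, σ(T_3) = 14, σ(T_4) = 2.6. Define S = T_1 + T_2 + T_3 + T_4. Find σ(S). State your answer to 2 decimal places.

Var(T_1) = 841, Var(T_2) = 12.96, Var(T_3) = 196, Var(T_4) = 6.76
By independence, Var(S) = (1)²Var(T_1) + (1)²Var(T_2) + (1)²Var(T_3) + (1)²Var(T_4)
= (1)²·841 + (1)²·12.96 + (1)²·196 + (1)²·6.76 = 1056.72
σ(S) = √1056.72 ≈ 32.51

32.51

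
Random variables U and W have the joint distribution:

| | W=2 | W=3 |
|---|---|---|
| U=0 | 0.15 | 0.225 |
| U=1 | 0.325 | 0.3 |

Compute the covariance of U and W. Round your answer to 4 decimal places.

-0.0281

E[U] = 0.625,  E[W] = 2.525
E[UW] = 1.55
cov(U,W) = E[UW] − E[U]E[W] = 1.55 − (0.625)(2.525) = -0.028125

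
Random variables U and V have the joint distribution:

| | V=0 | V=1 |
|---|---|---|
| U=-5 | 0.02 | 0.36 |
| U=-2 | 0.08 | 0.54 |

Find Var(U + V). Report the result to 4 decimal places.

E[U] = -3.14,  E[V] = 0.9,  E[UV] = -2.88
Var(U) = 11.98 − (-3.14)² = 2.1204;  Var(V) = 0.9 − (0.9)² = 0.09
cov(U,V) = -2.88 − (-3.14)(0.9) = -0.054
Var(U + V) = (1)²·2.1204 + (1)²·0.09 + 2·(1)·(1)·-0.054 = 2.1024

2.1024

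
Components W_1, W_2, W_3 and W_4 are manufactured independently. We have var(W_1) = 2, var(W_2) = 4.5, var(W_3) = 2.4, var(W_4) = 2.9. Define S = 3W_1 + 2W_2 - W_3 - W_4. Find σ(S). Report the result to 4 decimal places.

6.4265

By independence, var(S) = (3)²var(W_1) + (2)²var(W_2) + (-1)²var(W_3) + (-1)²var(W_4)
= (3)²·2 + (2)²·4.5 + (-1)²·2.4 + (-1)²·2.9 = 41.3
σ(S) = √41.3 ≈ 6.4265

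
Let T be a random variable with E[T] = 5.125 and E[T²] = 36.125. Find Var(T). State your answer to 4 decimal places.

Var(T) = 36.125 − (5.125)² = 9.859375

9.8594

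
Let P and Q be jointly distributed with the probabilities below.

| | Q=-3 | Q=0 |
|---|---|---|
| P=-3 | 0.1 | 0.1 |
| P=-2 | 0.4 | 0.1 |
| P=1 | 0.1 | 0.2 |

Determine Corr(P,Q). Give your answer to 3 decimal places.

0.289

E[P] = -1.3,  E[Q] = -1.8
E[PQ] = 3
Cov(P,Q) = E[PQ] − E[P]E[Q] = 3 − (-1.3)(-1.8) = 0.66
var(P) = 2.41,  var(Q) = 2.16
ρ = 0.66 / √(2.41·2.16) ≈ 0.289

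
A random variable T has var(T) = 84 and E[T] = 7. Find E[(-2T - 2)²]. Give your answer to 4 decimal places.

592.0000

E[-2T - 2] = -2·7 − 2 = -16
var(-2T - 2) = (-2)²·84 = 336
E[(-2T - 2)²] = var((-2T - 2)) + (E[(-2T - 2)])² = 336 + (-16)² = 592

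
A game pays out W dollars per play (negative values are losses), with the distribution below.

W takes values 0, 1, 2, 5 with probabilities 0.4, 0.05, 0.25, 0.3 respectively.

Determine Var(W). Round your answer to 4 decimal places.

4.3475

E[W] = (0)(0.4) + (1)(0.05) + (2)(0.25) + (5)(0.3) = 2.05
E[W²] = (0)²(0.4) + (1)²(0.05) + (2)²(0.25) + (5)²(0.3) = 8.55
Var(W) = E[W²] − (E[W])² = 8.55 − (2.05)² = 4.3475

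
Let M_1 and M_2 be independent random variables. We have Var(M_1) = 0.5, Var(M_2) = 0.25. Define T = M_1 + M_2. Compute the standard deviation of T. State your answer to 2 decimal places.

0.87

By independence, Var(T) = (1)²Var(M_1) + (1)²Var(M_2)
= (1)²·0.5 + (1)²·0.25 = 0.75
σ(T) = √0.75 ≈ 0.87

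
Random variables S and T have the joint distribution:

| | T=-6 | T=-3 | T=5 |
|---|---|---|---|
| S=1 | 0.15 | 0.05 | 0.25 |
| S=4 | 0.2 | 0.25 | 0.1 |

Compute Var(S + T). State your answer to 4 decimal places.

20.1400

E[S] = 2.65,  E[T] = -1.25,  E[ST] = -5.6
Var(S) = 9.25 − (2.65)² = 2.2275;  Var(T) = 24.05 − (-1.25)² = 22.4875
Cov(S,T) = -5.6 − (2.65)(-1.25) = -2.2875
Var(S + T) = (1)²·2.2275 + (1)²·22.4875 + 2·(1)·(1)·-2.2875 = 20.14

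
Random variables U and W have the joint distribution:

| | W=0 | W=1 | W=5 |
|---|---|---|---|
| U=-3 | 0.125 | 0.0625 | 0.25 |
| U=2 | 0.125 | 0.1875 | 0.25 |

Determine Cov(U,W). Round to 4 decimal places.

-0.5469

E[U] = -0.1875,  E[W] = 2.75
E[UW] = -1.0625
Cov(U,W) = E[UW] − E[U]E[W] = -1.0625 − (-0.1875)(2.75) = -0.546875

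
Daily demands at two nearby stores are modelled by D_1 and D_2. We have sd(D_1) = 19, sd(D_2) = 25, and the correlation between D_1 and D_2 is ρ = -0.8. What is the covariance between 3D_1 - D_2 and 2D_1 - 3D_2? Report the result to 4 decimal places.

8221.0000

V(D_1) = (19)² = 361;  V(D_2) = (25)² = 625
Cov(D_1,D_2) = ρ·sd(D_1)·sd(D_2) = -0.8·19·25 = -380
Cov(3D_1 - D_2, 2D_1 - 3D_2) = (3)(2)V(D_1) + (-1)(-3)V(D_2) + [(3)(-3) + (-1)(2)]Cov(D_1,D_2)
= 6·361 + 3·625 + -11·-380 = 8221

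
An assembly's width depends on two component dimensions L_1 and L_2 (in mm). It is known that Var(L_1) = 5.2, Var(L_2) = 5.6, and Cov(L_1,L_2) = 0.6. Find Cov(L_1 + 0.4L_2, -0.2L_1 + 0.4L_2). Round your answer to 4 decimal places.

0.0480

Cov(L_1 + 0.4L_2, -0.2L_1 + 0.4L_2) = (1)(-0.2)Var(L_1) + (0.4)(0.4)Var(L_2) + [(1)(0.4) + (0.4)(-0.2)]Cov(L_1,L_2)
= -0.2·5.2 + 0.16·5.6 + 0.32·0.6 = 0.048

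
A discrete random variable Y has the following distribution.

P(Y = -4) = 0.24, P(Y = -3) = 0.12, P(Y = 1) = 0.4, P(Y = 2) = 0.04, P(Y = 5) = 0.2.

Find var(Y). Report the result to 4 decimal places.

E[Y] = (-4)(0.24) + (-3)(0.12) + (1)(0.4) + (2)(0.04) + (5)(0.2) = 0.16
E[Y²] = (-4)²(0.24) + (-3)²(0.12) + (1)²(0.4) + (2)²(0.04) + (5)²(0.2) = 10.48
var(Y) = E[Y²] − (E[Y])² = 10.48 − (0.16)² = 10.4544

10.4544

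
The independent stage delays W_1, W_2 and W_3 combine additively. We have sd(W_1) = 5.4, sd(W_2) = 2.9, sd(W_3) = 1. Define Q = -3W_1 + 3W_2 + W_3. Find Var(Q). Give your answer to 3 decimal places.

339.130

Var(W_1) = 29.16, Var(W_2) = 8.41, Var(W_3) = 1
By independence, Var(Q) = (-3)²Var(W_1) + (3)²Var(W_2) + (1)²Var(W_3)
= (-3)²·29.16 + (3)²·8.41 + (1)²·1 = 339.13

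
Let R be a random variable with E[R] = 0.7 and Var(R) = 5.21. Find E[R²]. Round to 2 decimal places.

E[R²] = Var(R) + (E[R])² = 5.21 + (0.7)² = 5.7

5.70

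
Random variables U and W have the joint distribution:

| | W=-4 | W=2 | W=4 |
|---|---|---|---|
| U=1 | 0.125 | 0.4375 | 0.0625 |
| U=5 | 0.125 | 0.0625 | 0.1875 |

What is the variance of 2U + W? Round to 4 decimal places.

E[U] = 2.5,  E[W] = 1,  E[UW] = 2.5
V(U) = 10 − (2.5)² = 3.75;  V(W) = 10 − (1)² = 9
cov(U,W) = 2.5 − (2.5)(1) = 0
V(2U + W) = (2)²·3.75 + (1)²·9 + 2·(2)·(1)·0 = 24

24.0000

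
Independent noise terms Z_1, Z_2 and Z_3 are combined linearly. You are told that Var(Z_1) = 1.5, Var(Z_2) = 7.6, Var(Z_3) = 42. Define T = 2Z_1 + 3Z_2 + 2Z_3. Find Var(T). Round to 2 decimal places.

By independence, Var(T) = (2)²Var(Z_1) + (3)²Var(Z_2) + (2)²Var(Z_3)
= (2)²·1.5 + (3)²·7.6 + (2)²·42 = 242.4

242.40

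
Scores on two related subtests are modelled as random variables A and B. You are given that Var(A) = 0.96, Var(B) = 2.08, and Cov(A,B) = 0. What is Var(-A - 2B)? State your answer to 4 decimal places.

9.2800

Var(-A - 2B) = (-1)²·Var(A) + (-2)²·Var(B) + 2·(-1)·(-2)·Cov(A,B)
= 1·0.96 + 4·2.08 + 4·0 = 9.28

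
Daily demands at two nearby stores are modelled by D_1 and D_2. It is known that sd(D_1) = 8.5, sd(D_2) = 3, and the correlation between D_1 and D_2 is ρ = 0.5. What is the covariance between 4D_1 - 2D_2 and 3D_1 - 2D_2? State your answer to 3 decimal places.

724.500

Var(D_1) = (8.5)² = 72.25;  Var(D_2) = (3)² = 9
Cov(D_1,D_2) = ρ·sd(D_1)·sd(D_2) = 0.5·8.5·3 = 12.75
Cov(4D_1 - 2D_2, 3D_1 - 2D_2) = (4)(3)Var(D_1) + (-2)(-2)Var(D_2) + [(4)(-2) + (-2)(3)]Cov(D_1,D_2)
= 12·72.25 + 4·9 + -14·12.75 = 724.5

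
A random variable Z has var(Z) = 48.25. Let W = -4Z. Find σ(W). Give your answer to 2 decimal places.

var(-4Z) = (-4)²·48.25 = 772
σ(W) = √772 ≈ 27.78

27.78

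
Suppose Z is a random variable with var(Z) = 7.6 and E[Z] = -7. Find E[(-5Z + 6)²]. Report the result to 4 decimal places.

1871.0000

E[-5Z + 6] = -5·-7 + 6 = 41
var(-5Z + 6) = (-5)²·7.6 = 190
E[(-5Z + 6)²] = var((-5Z + 6)) + (E[(-5Z + 6)])² = 190 + (41)² = 1871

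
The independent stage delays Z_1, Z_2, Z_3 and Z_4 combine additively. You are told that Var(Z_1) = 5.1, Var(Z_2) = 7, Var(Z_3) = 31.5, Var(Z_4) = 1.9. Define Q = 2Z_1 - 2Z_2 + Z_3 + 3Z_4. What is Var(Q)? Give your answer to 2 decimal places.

By independence, Var(Q) = (2)²Var(Z_1) + (-2)²Var(Z_2) + (1)²Var(Z_3) + (3)²Var(Z_4)
= (2)²·5.1 + (-2)²·7 + (1)²·31.5 + (3)²·1.9 = 97

97.00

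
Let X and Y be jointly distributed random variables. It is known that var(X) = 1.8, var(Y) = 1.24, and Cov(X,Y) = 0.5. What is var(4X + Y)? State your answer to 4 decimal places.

var(4X + Y) = (4)²·var(X) + (1)²·var(Y) + 2·(4)·(1)·Cov(X,Y)
= 16·1.8 + 1·1.24 + 8·0.5 = 34.04

34.0400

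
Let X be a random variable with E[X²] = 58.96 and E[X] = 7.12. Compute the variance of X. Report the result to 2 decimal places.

Var(X) = 58.96 − (7.12)² = 8.2656

8.27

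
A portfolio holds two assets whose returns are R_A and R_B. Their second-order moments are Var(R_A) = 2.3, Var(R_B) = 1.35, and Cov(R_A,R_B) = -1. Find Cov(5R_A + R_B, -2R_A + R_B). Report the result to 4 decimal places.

Cov(5R_A + R_B, -2R_A + R_B) = (5)(-2)Var(R_A) + (1)(1)Var(R_B) + [(5)(1) + (1)(-2)]Cov(R_A,R_B)
= -10·2.3 + 1·1.35 + 3·-1 = -24.65

-24.6500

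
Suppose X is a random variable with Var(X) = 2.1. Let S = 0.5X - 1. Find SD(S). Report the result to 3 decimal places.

Var(0.5X - 1) = (0.5)²·2.1 = 0.525
SD(S) = √0.525 ≈ 0.725

0.725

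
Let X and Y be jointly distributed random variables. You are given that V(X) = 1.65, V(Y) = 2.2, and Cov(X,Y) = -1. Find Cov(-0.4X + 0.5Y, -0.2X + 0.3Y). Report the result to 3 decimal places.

Cov(-0.4X + 0.5Y, -0.2X + 0.3Y) = (-0.4)(-0.2)V(X) + (0.5)(0.3)V(Y) + [(-0.4)(0.3) + (0.5)(-0.2)]Cov(X,Y)
= 0.08·1.65 + 0.15·2.2 + -0.22·-1 = 0.682

0.682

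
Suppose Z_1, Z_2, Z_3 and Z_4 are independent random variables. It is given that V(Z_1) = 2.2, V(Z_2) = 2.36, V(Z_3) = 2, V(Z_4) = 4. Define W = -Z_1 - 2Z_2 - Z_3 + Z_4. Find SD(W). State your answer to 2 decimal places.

By independence, V(W) = (-1)²V(Z_1) + (-2)²V(Z_2) + (-1)²V(Z_3) + (1)²V(Z_4)
= (-1)²·2.2 + (-2)²·2.36 + (-1)²·2 + (1)²·4 = 17.64
SD(W) = √17.64 ≈ 4.20

4.20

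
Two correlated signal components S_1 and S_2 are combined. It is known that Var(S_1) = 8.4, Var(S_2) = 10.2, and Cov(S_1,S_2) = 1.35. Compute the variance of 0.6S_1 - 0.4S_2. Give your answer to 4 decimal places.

4.0080

Var(0.6S_1 - 0.4S_2) = (0.6)²·Var(S_1) + (-0.4)²·Var(S_2) + 2·(0.6)·(-0.4)·Cov(S_1,S_2)
= 0.36·8.4 + 0.16·10.2 + -0.48·1.35 = 4.008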